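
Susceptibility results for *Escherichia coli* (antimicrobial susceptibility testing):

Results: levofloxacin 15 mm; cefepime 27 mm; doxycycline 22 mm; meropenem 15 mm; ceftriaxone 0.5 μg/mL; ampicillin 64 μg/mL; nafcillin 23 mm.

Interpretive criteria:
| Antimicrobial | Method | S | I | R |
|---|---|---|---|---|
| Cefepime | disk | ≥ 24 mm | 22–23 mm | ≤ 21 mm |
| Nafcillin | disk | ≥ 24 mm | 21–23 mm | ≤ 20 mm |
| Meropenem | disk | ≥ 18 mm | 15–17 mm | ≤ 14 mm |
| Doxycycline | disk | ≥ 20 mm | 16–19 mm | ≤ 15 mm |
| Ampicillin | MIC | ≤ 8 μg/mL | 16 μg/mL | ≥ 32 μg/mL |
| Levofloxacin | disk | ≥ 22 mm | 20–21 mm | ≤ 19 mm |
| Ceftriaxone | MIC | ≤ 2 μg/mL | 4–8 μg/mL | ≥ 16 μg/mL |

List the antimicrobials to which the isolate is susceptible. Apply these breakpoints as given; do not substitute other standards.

cefepime, doxycycline, ceftriaxone

Levofloxacin 15 mm: ≤ 19 mm → R
Cefepime 27 mm: ≥ 24 mm → S
Doxycycline: 22 mm is ≥ 20 mm ⇒ Susceptible
Meropenem: 15 mm is in 15–17 mm → I
Ceftriaxone (0.5 μg/mL) ≤ 2 μg/mL → Susceptible
Ampicillin: 64 μg/mL is ≥ 32 μg/mL — Resistant
Nafcillin: 23 mm is in 21–23 mm — Intermediate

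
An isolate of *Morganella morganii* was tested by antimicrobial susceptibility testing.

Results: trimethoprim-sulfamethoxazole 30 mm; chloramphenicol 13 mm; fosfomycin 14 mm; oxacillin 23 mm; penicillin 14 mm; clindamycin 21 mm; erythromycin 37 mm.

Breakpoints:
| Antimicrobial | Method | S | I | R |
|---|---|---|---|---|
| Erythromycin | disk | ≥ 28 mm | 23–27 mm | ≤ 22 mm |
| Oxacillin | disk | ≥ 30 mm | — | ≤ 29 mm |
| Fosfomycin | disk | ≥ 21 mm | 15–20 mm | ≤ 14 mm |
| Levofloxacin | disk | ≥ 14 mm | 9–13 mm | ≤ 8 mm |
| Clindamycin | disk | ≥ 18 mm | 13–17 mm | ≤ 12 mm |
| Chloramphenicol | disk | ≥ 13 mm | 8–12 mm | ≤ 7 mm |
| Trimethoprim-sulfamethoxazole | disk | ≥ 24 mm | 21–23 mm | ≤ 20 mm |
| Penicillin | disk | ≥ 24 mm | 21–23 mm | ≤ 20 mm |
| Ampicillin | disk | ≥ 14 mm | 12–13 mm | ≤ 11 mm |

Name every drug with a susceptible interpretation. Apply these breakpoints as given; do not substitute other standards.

Trimethoprim-sulfamethoxazole: 30 mm is ≥ 24 mm ⇒ susceptible
Chloramphenicol 13 mm: ≥ 13 mm → Susceptible
Fosfomycin (14 mm) ≤ 14 mm — resistant
Oxacillin (23 mm) ≤ 29 mm → R
Penicillin 14 mm: ≤ 20 mm — R
Clindamycin 21 mm: ≥ 18 mm → susceptible
Erythromycin 37 mm: ≥ 28 mm → S

trimethoprim-sulfamethoxazole, chloramphenicol, clindamycin, erythromycin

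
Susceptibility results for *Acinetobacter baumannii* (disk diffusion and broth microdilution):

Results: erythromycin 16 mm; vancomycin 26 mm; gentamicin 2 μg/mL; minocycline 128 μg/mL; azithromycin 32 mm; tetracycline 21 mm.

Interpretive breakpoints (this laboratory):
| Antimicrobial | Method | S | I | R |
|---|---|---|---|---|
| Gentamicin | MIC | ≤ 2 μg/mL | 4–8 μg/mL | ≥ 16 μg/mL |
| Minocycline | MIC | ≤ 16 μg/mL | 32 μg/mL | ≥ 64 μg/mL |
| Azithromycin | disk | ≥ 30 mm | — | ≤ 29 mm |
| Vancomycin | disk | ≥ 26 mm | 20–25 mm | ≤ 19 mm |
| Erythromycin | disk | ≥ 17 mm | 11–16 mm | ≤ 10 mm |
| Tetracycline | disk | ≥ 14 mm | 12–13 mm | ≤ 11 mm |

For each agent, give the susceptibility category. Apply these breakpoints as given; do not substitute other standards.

Erythromycin (16 mm) in 11–16 mm ⇒ I
Vancomycin 26 mm: ≥ 26 mm — S
Gentamicin (2 μg/mL) ≤ 2 μg/mL → susceptible
Minocycline: 128 μg/mL is ≥ 64 μg/mL → R
Azithromycin (32 mm) ≥ 30 mm — S
Tetracycline: 21 mm is ≥ 14 mm → S

I, S, S, R, S, S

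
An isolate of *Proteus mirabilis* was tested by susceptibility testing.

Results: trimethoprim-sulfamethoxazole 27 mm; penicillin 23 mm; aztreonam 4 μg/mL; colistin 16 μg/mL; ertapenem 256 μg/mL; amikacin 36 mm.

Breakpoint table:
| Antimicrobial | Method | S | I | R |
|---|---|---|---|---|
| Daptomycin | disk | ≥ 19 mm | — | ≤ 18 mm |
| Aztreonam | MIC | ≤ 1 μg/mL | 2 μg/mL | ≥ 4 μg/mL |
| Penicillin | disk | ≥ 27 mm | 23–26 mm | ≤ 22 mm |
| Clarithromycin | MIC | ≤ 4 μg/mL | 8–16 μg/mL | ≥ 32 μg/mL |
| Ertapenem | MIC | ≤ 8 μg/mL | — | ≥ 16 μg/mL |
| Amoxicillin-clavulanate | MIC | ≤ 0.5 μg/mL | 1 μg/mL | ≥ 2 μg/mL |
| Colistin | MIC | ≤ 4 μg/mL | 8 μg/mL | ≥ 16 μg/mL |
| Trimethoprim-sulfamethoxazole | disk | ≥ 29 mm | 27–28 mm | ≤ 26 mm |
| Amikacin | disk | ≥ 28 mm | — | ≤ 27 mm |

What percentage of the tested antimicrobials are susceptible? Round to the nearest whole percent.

17%

Trimethoprim-sulfamethoxazole 27 mm: in 27–28 mm → intermediate
Penicillin: 23 mm is in 23–26 mm ⇒ Intermediate
Aztreonam (4 μg/mL) ≥ 4 μg/mL — R
Colistin (16 μg/mL) ≥ 16 μg/mL — Resistant
Ertapenem: 256 μg/mL is ≥ 16 μg/mL → resistant
Amikacin 36 mm: ≥ 28 mm ⇒ susceptible
Susceptible: 1/6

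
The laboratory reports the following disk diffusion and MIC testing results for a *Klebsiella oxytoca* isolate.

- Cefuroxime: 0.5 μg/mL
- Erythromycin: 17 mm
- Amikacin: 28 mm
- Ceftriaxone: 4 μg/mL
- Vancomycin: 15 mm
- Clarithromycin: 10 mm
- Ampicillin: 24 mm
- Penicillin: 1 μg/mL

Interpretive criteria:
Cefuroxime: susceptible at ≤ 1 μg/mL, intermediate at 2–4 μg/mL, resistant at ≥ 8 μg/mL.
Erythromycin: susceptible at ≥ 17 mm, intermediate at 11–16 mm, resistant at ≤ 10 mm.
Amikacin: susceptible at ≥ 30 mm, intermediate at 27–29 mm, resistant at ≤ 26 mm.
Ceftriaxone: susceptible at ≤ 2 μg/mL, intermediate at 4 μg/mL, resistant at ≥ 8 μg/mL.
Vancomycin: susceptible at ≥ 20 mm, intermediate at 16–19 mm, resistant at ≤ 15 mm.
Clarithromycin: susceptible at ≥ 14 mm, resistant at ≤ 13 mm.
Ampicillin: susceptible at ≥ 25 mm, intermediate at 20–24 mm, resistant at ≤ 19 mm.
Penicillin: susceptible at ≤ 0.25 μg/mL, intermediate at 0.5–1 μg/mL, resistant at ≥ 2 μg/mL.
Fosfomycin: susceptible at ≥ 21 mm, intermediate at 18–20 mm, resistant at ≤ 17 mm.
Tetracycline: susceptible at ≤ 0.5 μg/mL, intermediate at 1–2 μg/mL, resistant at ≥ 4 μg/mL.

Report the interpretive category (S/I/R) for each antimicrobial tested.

Cefuroxime (0.5 μg/mL) ≤ 1 μg/mL → Susceptible
Erythromycin (17 mm) ≥ 17 mm ⇒ susceptible
Amikacin 28 mm: in 27–29 mm → Intermediate
Ceftriaxone: 4 μg/mL is = 4 μg/mL ⇒ intermediate
Vancomycin (15 mm) ≤ 15 mm ⇒ resistant
Clarithromycin 10 mm: ≤ 13 mm ⇒ resistant
Ampicillin 24 mm: in 20–24 mm ⇒ I
Penicillin: 1 μg/mL is in 0.5–1 μg/mL — intermediate

S, S, I, I, R, R, I, I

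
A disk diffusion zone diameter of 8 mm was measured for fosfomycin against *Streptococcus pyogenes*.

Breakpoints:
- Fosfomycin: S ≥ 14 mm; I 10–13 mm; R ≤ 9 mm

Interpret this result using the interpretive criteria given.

Fosfomycin 8 mm: ≤ 9 mm ⇒ R

R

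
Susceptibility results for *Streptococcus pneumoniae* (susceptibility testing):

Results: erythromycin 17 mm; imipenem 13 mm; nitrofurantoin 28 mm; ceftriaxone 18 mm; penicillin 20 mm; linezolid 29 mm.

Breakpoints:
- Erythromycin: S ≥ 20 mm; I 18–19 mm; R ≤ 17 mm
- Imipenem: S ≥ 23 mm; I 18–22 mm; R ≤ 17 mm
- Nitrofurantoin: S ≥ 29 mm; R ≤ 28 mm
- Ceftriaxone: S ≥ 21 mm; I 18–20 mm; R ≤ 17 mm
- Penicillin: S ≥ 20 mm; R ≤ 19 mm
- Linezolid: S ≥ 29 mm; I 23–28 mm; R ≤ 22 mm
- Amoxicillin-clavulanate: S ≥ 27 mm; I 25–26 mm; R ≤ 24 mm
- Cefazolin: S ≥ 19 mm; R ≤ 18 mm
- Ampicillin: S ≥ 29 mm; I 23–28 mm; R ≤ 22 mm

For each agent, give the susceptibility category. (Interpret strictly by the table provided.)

Erythromycin: 17 mm is ≤ 17 mm → R
Imipenem: 13 mm is ≤ 17 mm → resistant
Nitrofurantoin: 28 mm is ≤ 28 mm ⇒ Resistant
Ceftriaxone 18 mm: in 18–20 mm — I
Penicillin (20 mm) ≥ 20 mm ⇒ Susceptible
Linezolid 29 mm: ≥ 29 mm — S

R, R, R, I, S, S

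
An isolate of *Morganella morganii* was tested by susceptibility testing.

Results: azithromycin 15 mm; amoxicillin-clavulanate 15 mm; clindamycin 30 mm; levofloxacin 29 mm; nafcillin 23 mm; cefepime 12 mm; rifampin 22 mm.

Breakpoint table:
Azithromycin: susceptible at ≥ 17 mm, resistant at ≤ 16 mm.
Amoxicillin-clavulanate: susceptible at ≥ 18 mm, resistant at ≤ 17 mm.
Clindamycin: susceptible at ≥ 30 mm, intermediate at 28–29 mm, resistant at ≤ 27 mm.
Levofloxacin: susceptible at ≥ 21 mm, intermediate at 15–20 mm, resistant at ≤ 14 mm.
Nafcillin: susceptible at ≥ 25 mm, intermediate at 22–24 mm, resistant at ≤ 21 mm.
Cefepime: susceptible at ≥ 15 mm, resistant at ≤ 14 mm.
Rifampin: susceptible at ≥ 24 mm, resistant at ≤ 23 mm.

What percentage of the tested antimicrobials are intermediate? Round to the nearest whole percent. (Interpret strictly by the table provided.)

Azithromycin: 15 mm is ≤ 16 mm — resistant
Amoxicillin-clavulanate 15 mm: ≤ 17 mm ⇒ R
Clindamycin: 30 mm is ≥ 30 mm → susceptible
Levofloxacin: 29 mm is ≥ 21 mm ⇒ S
Nafcillin (23 mm) in 22–24 mm → I
Cefepime 12 mm: ≤ 14 mm → resistant
Rifampin (22 mm) ≤ 23 mm ⇒ Resistant
Intermediate: 1/7

14%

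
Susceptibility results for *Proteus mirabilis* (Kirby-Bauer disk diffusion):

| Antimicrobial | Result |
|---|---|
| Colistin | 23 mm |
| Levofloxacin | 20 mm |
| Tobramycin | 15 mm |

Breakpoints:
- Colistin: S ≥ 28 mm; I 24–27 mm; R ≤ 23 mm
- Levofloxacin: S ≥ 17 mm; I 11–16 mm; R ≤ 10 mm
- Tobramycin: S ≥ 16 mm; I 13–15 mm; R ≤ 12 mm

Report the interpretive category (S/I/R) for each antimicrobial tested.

Colistin: 23 mm is ≤ 23 mm ⇒ resistant
Levofloxacin: 20 mm is ≥ 17 mm → Susceptible
Tobramycin (15 mm) in 13–15 mm → intermediate

R, S, I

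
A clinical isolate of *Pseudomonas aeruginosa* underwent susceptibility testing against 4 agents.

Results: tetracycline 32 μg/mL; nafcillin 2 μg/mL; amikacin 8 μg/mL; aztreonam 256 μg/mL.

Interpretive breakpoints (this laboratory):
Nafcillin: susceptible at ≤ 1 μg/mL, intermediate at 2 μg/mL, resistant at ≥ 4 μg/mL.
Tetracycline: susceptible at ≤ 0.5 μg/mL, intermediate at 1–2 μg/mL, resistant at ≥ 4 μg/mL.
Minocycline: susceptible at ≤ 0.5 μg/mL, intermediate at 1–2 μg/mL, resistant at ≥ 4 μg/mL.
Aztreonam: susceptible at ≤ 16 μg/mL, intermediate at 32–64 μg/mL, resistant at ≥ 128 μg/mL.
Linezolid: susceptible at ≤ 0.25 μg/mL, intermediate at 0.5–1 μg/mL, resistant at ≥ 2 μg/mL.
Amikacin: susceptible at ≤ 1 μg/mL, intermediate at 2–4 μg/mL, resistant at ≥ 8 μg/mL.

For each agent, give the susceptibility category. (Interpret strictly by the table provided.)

Tetracycline 32 μg/mL: ≥ 4 μg/mL → resistant
Nafcillin 2 μg/mL: = 2 μg/mL → intermediate
Amikacin (8 μg/mL) ≥ 8 μg/mL ⇒ Resistant
Aztreonam: 256 μg/mL is ≥ 128 μg/mL → Resistant

R, I, R, R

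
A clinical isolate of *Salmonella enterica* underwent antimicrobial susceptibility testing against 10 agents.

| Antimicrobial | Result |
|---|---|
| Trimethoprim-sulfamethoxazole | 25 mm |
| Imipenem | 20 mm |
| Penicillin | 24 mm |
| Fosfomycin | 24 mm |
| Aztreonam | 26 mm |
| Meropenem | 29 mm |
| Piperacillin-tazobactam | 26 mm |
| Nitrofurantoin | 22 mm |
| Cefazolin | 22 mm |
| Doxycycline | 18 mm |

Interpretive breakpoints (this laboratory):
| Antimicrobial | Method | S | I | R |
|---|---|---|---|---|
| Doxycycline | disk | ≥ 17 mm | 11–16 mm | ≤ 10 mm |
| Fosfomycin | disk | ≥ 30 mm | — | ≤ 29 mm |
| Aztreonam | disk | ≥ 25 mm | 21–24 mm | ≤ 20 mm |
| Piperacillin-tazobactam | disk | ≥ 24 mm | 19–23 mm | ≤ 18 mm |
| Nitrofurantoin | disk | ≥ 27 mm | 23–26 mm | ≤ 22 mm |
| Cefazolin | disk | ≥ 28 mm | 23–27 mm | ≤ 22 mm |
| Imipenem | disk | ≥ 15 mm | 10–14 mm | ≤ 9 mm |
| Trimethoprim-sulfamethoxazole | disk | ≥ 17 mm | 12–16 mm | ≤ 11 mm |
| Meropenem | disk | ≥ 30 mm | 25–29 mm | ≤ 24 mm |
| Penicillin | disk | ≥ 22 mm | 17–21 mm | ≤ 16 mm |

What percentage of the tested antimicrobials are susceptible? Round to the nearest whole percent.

Trimethoprim-sulfamethoxazole 25 mm: ≥ 17 mm ⇒ S
Imipenem: 20 mm is ≥ 15 mm ⇒ Susceptible
Penicillin: 24 mm is ≥ 22 mm — S
Fosfomycin: 24 mm is ≤ 29 mm ⇒ resistant
Aztreonam (26 mm) ≥ 25 mm ⇒ S
Meropenem (29 mm) in 25–29 mm ⇒ intermediate
Piperacillin-tazobactam 26 mm: ≥ 24 mm ⇒ Susceptible
Nitrofurantoin 22 mm: ≤ 22 mm → R
Cefazolin: 22 mm is ≤ 22 mm — resistant
Doxycycline: 18 mm is ≥ 17 mm — susceptible
Susceptible: 6/10

60%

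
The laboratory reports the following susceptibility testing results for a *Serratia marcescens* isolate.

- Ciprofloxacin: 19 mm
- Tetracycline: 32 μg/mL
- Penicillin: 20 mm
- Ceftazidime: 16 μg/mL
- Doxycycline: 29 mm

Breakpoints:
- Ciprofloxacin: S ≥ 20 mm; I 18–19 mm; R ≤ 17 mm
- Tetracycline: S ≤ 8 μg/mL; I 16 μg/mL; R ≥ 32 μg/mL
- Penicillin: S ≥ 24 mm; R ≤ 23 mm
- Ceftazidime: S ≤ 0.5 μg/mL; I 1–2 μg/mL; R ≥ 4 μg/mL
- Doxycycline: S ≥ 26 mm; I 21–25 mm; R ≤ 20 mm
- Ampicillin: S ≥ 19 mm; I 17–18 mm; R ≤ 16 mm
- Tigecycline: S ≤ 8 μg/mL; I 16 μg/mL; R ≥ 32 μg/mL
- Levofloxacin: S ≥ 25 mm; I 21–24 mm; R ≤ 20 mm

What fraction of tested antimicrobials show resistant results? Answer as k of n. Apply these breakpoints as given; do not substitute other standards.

3 of 5

Ciprofloxacin 19 mm: in 18–19 mm ⇒ Intermediate
Tetracycline (32 μg/mL) ≥ 32 μg/mL → resistant
Penicillin 20 mm: ≤ 23 mm — resistant
Ceftazidime (16 μg/mL) ≥ 4 μg/mL → R
Doxycycline: 29 mm is ≥ 26 mm ⇒ S
Resistant: 3/5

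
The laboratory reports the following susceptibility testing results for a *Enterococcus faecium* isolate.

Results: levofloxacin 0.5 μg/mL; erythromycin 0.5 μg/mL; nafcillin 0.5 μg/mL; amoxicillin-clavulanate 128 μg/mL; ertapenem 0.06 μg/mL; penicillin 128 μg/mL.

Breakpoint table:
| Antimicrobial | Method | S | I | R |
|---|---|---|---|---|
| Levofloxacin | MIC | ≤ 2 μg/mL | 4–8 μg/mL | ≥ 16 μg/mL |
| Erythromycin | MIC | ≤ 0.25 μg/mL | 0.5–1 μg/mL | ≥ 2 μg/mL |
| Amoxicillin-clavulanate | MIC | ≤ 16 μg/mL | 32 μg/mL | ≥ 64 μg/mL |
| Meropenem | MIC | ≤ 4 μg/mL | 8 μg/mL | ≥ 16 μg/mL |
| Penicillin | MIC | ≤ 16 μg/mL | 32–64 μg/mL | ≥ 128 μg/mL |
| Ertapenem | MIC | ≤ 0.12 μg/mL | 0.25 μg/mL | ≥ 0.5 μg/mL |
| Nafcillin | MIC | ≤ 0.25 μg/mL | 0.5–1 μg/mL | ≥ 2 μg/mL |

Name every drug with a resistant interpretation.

Levofloxacin 0.5 μg/mL: ≤ 2 μg/mL — susceptible
Erythromycin (0.5 μg/mL) in 0.5–1 μg/mL ⇒ intermediate
Nafcillin (0.5 μg/mL) in 0.5–1 μg/mL → Intermediate
Amoxicillin-clavulanate: 128 μg/mL is ≥ 64 μg/mL — Resistant
Ertapenem: 0.06 μg/mL is ≤ 0.12 μg/mL → S
Penicillin: 128 μg/mL is ≥ 128 μg/mL — R

amoxicillin-clavulanate, penicillin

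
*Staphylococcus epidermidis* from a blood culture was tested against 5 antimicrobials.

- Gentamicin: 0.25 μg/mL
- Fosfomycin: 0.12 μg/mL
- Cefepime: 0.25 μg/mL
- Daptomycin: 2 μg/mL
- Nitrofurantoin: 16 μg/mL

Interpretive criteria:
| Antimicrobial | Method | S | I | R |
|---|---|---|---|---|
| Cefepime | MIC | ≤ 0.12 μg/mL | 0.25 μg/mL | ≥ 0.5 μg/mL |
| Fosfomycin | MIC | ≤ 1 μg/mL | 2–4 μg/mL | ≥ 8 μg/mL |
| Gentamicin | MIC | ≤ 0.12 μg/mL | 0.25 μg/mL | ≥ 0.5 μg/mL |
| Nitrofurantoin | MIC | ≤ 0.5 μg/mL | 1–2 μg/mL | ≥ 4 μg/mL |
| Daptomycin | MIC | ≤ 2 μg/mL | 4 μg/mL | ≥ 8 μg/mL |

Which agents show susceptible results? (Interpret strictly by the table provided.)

fosfomycin, daptomycin

Gentamicin: 0.25 μg/mL is = 0.25 μg/mL — intermediate
Fosfomycin: 0.12 μg/mL is ≤ 1 μg/mL — susceptible
Cefepime: 0.25 μg/mL is = 0.25 μg/mL ⇒ Intermediate
Daptomycin (2 μg/mL) ≤ 2 μg/mL — susceptible
Nitrofurantoin: 16 μg/mL is ≥ 4 μg/mL — Resistant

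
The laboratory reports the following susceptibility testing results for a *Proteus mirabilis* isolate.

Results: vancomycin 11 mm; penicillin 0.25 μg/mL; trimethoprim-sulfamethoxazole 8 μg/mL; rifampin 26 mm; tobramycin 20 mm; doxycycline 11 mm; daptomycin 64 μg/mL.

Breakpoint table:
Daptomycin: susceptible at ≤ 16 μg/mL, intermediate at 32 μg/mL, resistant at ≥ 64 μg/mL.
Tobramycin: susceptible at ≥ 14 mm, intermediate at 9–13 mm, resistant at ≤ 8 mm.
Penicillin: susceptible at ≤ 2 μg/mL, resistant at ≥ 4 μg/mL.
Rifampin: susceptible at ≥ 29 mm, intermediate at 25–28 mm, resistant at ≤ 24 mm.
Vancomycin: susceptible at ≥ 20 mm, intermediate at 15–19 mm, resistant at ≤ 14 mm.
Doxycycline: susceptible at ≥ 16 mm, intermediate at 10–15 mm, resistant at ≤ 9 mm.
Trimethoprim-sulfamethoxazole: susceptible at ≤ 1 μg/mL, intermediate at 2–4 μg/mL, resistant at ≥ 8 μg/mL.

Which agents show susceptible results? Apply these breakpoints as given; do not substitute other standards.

penicillin, tobramycin

Vancomycin 11 mm: ≤ 14 mm — resistant
Penicillin 0.25 μg/mL: ≤ 2 μg/mL ⇒ S
Trimethoprim-sulfamethoxazole 8 μg/mL: ≥ 8 μg/mL — resistant
Rifampin (26 mm) in 25–28 mm → I
Tobramycin: 20 mm is ≥ 14 mm ⇒ S
Doxycycline: 11 mm is in 10–15 mm — intermediate
Daptomycin: 64 μg/mL is ≥ 64 μg/mL ⇒ resistant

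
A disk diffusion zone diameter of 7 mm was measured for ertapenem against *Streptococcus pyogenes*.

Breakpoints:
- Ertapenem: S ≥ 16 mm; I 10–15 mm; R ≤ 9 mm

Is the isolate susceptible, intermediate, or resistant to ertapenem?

R

Ertapenem: 7 mm is ≤ 9 mm — resistant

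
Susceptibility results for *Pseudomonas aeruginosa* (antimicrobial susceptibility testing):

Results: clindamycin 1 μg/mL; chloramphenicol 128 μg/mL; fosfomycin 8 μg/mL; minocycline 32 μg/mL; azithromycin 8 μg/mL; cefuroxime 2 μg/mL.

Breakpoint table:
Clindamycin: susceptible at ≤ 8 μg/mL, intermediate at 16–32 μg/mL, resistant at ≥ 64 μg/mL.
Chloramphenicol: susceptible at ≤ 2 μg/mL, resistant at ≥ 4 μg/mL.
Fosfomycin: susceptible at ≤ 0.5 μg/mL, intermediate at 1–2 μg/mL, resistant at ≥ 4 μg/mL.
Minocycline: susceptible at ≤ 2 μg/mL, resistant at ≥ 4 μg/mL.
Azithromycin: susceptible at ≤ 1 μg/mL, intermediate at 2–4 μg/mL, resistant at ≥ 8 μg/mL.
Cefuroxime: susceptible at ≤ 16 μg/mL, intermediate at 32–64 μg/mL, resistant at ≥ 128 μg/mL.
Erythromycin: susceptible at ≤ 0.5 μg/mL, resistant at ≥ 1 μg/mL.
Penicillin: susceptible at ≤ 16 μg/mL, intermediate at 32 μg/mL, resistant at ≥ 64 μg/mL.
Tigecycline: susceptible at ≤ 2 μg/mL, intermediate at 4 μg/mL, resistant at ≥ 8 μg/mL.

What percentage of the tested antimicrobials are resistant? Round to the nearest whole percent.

67%

Clindamycin (1 μg/mL) ≤ 8 μg/mL — S
Chloramphenicol (128 μg/mL) ≥ 4 μg/mL — Resistant
Fosfomycin 8 μg/mL: ≥ 4 μg/mL → R
Minocycline (32 μg/mL) ≥ 4 μg/mL — R
Azithromycin: 8 μg/mL is ≥ 8 μg/mL → R
Cefuroxime 2 μg/mL: ≤ 16 μg/mL → S
Resistant: 4/6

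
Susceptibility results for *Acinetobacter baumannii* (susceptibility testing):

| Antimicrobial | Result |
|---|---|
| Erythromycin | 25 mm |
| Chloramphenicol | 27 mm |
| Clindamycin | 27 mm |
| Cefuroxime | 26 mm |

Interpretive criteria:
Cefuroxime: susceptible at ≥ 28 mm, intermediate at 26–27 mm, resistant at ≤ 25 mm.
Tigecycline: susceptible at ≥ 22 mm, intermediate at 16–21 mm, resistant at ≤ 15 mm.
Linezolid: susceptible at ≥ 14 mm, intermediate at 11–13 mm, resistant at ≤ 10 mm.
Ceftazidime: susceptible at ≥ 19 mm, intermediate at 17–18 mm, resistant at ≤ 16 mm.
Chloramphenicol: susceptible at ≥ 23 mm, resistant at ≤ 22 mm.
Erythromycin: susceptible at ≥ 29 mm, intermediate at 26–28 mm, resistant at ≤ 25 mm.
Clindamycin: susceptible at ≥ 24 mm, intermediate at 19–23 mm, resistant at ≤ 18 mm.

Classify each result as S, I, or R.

Erythromycin (25 mm) ≤ 25 mm ⇒ resistant
Chloramphenicol 27 mm: ≥ 23 mm ⇒ susceptible
Clindamycin: 27 mm is ≥ 24 mm → susceptible
Cefuroxime (26 mm) in 26–27 mm — Intermediate

R, S, S, I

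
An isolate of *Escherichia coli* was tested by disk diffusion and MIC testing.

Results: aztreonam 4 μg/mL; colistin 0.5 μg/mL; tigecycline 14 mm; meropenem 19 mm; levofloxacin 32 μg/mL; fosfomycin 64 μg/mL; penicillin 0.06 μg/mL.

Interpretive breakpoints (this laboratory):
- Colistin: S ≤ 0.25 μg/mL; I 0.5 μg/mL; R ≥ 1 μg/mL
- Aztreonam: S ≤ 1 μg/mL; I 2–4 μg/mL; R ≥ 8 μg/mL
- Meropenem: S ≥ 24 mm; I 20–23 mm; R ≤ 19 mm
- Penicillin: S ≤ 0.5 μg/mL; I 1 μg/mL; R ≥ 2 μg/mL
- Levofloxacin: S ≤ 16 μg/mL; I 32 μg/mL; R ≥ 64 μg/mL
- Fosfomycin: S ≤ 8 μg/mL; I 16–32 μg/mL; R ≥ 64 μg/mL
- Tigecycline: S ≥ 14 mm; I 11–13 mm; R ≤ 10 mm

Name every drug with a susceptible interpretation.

tigecycline, penicillin

Aztreonam 4 μg/mL: in 2–4 μg/mL — Intermediate
Colistin 0.5 μg/mL: = 0.5 μg/mL — I
Tigecycline (14 mm) ≥ 14 mm — S
Meropenem: 19 mm is ≤ 19 mm — resistant
Levofloxacin: 32 μg/mL is = 32 μg/mL ⇒ I
Fosfomycin (64 μg/mL) ≥ 64 μg/mL ⇒ Resistant
Penicillin: 0.06 μg/mL is ≤ 0.5 μg/mL → Susceptible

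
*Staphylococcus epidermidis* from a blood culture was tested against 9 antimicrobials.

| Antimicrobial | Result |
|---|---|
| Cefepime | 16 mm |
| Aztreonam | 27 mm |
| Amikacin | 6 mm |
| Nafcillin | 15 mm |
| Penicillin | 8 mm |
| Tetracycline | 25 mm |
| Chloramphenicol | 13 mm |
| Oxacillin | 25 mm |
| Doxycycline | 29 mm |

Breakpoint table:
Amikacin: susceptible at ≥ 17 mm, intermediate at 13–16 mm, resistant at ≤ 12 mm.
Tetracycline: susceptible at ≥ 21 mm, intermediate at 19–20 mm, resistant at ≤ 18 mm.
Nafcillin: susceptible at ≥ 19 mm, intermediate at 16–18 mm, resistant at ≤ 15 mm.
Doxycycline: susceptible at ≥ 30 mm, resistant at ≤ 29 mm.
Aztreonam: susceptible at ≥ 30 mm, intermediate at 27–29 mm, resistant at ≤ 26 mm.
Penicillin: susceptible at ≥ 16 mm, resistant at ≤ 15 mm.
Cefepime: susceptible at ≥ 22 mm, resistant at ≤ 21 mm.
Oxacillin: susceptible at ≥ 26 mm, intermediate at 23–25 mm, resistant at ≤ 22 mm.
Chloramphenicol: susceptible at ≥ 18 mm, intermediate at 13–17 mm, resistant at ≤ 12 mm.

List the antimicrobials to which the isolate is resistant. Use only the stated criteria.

cefepime, amikacin, nafcillin, penicillin, doxycycline

Cefepime 16 mm: ≤ 21 mm ⇒ R
Aztreonam 27 mm: in 27–29 mm ⇒ I
Amikacin: 6 mm is ≤ 12 mm → Resistant
Nafcillin (15 mm) ≤ 15 mm ⇒ R
Penicillin (8 mm) ≤ 15 mm — resistant
Tetracycline (25 mm) ≥ 21 mm ⇒ S
Chloramphenicol 13 mm: in 13–17 mm → Intermediate
Oxacillin 25 mm: in 23–25 mm — Intermediate
Doxycycline (29 mm) ≤ 29 mm ⇒ Resistant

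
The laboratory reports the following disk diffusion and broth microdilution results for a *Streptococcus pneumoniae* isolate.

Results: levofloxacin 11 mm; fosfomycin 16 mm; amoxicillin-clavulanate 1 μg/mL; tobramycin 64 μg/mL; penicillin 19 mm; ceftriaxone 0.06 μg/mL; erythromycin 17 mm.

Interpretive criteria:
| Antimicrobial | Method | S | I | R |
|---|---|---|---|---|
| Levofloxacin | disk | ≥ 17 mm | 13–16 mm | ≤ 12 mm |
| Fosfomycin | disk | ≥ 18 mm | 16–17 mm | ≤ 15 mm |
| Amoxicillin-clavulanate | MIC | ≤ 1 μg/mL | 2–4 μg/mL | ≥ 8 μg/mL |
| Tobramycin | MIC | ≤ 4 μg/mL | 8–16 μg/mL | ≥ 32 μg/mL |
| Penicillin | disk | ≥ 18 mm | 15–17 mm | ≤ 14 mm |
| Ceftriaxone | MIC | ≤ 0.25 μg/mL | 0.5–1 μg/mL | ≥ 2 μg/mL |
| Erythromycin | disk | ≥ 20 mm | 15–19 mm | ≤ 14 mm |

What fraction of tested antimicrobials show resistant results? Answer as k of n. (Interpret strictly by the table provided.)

2 of 7

Levofloxacin: 11 mm is ≤ 12 mm — Resistant
Fosfomycin: 16 mm is in 16–17 mm ⇒ I
Amoxicillin-clavulanate (1 μg/mL) ≤ 1 μg/mL ⇒ Susceptible
Tobramycin 64 μg/mL: ≥ 32 μg/mL → resistant
Penicillin: 19 mm is ≥ 18 mm — susceptible
Ceftriaxone 0.06 μg/mL: ≤ 0.25 μg/mL → Susceptible
Erythromycin 17 mm: in 15–19 mm → Intermediate
Resistant: 2/7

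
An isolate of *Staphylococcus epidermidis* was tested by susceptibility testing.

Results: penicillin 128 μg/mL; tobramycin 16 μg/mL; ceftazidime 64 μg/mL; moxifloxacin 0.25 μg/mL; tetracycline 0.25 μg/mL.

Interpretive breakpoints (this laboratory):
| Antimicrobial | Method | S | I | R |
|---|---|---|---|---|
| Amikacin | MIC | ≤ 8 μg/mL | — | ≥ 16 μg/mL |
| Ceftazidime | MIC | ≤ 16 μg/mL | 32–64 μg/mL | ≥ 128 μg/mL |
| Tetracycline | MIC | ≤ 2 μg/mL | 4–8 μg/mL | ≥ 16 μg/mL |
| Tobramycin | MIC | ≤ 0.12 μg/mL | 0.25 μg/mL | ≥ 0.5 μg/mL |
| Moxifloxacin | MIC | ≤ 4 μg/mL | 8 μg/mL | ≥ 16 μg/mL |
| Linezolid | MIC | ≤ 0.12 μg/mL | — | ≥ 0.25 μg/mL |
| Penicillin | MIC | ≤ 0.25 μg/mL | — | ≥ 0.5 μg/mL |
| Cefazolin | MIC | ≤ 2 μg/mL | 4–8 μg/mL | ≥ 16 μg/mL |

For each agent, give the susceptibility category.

Penicillin (128 μg/mL) ≥ 0.5 μg/mL → Resistant
Tobramycin (16 μg/mL) ≥ 0.5 μg/mL — R
Ceftazidime (64 μg/mL) in 32–64 μg/mL ⇒ I
Moxifloxacin 0.25 μg/mL: ≤ 4 μg/mL ⇒ susceptible
Tetracycline 0.25 μg/mL: ≤ 2 μg/mL ⇒ Susceptible

R, R, I, S, S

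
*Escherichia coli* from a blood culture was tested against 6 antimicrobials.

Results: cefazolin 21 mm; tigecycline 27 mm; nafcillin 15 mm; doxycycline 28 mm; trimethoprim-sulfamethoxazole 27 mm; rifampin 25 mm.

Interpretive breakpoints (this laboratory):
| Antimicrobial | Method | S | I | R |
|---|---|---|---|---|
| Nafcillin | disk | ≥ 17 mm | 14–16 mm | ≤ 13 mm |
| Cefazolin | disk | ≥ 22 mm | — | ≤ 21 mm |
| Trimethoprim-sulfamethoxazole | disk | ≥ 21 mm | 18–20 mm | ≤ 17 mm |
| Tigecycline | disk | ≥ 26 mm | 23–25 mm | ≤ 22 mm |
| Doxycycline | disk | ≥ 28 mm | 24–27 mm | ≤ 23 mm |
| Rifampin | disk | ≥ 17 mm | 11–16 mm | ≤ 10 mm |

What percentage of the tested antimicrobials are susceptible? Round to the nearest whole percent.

67%

Cefazolin: 21 mm is ≤ 21 mm ⇒ Resistant
Tigecycline 27 mm: ≥ 26 mm → susceptible
Nafcillin (15 mm) in 14–16 mm → Intermediate
Doxycycline (28 mm) ≥ 28 mm → S
Trimethoprim-sulfamethoxazole 27 mm: ≥ 21 mm — susceptible
Rifampin: 25 mm is ≥ 17 mm — susceptible
Susceptible: 4/6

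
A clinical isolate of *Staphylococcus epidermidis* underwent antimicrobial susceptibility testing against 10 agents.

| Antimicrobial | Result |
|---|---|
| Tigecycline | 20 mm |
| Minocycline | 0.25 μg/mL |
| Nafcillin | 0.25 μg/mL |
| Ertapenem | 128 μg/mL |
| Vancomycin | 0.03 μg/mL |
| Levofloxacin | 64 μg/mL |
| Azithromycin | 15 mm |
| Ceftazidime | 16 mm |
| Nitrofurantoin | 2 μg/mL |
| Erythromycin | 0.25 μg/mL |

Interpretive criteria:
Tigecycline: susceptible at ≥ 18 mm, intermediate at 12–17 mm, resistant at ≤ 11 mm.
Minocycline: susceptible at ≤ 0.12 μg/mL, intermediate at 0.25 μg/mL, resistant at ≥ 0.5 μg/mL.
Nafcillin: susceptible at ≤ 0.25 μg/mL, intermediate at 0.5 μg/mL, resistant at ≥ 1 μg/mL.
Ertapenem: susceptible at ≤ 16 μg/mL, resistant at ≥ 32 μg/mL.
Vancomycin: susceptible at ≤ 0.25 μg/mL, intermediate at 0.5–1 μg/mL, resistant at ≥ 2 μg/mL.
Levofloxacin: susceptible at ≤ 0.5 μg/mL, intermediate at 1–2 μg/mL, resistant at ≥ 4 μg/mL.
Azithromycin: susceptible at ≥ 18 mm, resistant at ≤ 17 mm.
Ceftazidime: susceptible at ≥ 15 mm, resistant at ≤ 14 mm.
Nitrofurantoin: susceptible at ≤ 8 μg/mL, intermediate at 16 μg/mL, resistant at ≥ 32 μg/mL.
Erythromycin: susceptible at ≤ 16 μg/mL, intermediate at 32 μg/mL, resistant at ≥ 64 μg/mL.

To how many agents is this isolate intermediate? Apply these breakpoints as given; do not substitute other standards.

Tigecycline: 20 mm is ≥ 18 mm → susceptible
Minocycline: 0.25 μg/mL is = 0.25 μg/mL ⇒ I
Nafcillin 0.25 μg/mL: ≤ 0.25 μg/mL ⇒ S
Ertapenem (128 μg/mL) ≥ 32 μg/mL → Resistant
Vancomycin (0.03 μg/mL) ≤ 0.25 μg/mL ⇒ S
Levofloxacin 64 μg/mL: ≥ 4 μg/mL → R
Azithromycin: 15 mm is ≤ 17 mm — resistant
Ceftazidime (16 mm) ≥ 15 mm → S
Nitrofurantoin: 2 μg/mL is ≤ 8 μg/mL — S
Erythromycin 0.25 μg/mL: ≤ 16 μg/mL ⇒ susceptible
Intermediate: 1

1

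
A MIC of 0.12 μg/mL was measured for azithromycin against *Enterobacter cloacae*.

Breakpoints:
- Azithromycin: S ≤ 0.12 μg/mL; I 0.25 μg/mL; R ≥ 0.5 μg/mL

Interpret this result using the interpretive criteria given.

S

Azithromycin 0.12 μg/mL: ≤ 0.12 μg/mL → susceptible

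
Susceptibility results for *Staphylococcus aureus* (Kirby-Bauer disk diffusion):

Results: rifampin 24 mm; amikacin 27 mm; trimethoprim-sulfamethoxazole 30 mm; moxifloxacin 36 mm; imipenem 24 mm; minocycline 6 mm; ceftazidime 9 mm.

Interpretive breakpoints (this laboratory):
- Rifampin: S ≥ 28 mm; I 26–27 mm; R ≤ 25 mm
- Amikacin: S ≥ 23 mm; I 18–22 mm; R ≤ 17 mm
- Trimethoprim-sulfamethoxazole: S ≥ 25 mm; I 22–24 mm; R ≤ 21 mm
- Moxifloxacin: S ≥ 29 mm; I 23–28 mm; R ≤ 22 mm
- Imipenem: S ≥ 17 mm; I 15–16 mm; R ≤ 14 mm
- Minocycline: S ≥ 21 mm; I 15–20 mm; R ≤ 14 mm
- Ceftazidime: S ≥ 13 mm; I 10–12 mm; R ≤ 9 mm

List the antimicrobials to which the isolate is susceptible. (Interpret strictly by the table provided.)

amikacin, trimethoprim-sulfamethoxazole, moxifloxacin, imipenem

Rifampin (24 mm) ≤ 25 mm → R
Amikacin 27 mm: ≥ 23 mm — Susceptible
Trimethoprim-sulfamethoxazole 30 mm: ≥ 25 mm — S
Moxifloxacin: 36 mm is ≥ 29 mm ⇒ S
Imipenem (24 mm) ≥ 17 mm — Susceptible
Minocycline 6 mm: ≤ 14 mm — Resistant
Ceftazidime 9 mm: ≤ 9 mm → R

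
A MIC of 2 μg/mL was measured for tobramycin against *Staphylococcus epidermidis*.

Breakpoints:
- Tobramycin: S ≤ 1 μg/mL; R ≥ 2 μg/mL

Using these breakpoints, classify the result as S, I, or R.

R

Tobramycin (2 μg/mL) ≥ 2 μg/mL ⇒ Resistant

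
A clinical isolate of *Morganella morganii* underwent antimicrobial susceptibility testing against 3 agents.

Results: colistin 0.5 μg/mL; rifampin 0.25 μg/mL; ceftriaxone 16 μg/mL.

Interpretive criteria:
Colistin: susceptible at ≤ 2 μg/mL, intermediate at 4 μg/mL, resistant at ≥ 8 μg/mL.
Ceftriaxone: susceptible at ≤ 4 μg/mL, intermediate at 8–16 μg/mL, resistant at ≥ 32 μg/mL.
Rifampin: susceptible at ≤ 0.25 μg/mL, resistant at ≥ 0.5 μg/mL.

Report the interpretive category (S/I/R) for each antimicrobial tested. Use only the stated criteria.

S, S, I

Colistin: 0.5 μg/mL is ≤ 2 μg/mL ⇒ susceptible
Rifampin (0.25 μg/mL) ≤ 0.25 μg/mL — Susceptible
Ceftriaxone (16 μg/mL) in 8–16 μg/mL → intermediate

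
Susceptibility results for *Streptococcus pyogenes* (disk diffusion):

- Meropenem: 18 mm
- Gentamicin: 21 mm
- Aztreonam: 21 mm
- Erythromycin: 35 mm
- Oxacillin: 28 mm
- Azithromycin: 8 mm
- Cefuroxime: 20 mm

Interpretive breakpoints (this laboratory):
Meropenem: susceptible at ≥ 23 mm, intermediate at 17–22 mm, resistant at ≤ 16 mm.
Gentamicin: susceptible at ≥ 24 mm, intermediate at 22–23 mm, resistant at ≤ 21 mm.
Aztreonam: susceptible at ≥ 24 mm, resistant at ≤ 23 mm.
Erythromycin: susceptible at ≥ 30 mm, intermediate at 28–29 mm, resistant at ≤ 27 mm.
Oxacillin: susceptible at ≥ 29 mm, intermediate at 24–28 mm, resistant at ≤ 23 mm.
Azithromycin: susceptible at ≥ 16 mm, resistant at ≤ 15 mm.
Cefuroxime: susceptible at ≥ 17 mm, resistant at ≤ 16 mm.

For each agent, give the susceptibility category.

Meropenem: 18 mm is in 17–22 mm → Intermediate
Gentamicin: 21 mm is ≤ 21 mm → R
Aztreonam 21 mm: ≤ 23 mm → resistant
Erythromycin 35 mm: ≥ 30 mm → Susceptible
Oxacillin (28 mm) in 24–28 mm → Intermediate
Azithromycin: 8 mm is ≤ 15 mm ⇒ R
Cefuroxime 20 mm: ≥ 17 mm — S

I, R, R, S, I, R, S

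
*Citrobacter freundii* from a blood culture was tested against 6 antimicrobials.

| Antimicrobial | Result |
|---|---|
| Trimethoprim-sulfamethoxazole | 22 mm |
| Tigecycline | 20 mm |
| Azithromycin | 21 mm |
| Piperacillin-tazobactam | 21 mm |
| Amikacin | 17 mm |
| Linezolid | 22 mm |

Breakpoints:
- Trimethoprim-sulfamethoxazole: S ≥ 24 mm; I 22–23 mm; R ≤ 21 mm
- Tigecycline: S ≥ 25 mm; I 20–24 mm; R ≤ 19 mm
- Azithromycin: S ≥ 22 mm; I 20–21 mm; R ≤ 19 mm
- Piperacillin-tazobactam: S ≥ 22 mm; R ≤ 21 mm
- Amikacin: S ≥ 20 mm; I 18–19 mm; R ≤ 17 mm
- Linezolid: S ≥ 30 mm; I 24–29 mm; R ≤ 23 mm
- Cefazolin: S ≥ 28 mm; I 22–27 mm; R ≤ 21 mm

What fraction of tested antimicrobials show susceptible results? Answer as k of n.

0 of 6

Trimethoprim-sulfamethoxazole: 22 mm is in 22–23 mm → I
Tigecycline 20 mm: in 20–24 mm ⇒ intermediate
Azithromycin (21 mm) in 20–21 mm — Intermediate
Piperacillin-tazobactam 21 mm: ≤ 21 mm — R
Amikacin (17 mm) ≤ 17 mm — Resistant
Linezolid 22 mm: ≤ 23 mm — Resistant
Susceptible: 0/6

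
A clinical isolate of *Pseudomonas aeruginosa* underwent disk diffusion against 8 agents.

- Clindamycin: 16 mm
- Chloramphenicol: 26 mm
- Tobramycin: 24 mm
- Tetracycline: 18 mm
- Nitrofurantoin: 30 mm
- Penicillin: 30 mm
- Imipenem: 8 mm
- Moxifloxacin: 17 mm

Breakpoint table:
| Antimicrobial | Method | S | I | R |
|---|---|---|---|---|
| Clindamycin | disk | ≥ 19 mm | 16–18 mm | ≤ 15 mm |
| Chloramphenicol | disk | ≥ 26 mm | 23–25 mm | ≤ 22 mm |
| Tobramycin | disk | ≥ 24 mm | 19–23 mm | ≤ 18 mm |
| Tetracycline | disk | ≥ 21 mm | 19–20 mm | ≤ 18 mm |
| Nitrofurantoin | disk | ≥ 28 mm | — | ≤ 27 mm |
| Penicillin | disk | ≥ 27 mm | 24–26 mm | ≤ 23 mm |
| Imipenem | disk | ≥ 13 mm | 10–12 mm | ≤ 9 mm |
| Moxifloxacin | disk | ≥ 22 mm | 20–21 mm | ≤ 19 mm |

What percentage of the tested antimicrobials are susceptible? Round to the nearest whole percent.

Clindamycin (16 mm) in 16–18 mm → Intermediate
Chloramphenicol 26 mm: ≥ 26 mm ⇒ S
Tobramycin (24 mm) ≥ 24 mm — Susceptible
Tetracycline 18 mm: ≤ 18 mm ⇒ R
Nitrofurantoin 30 mm: ≥ 28 mm — S
Penicillin (30 mm) ≥ 27 mm ⇒ Susceptible
Imipenem: 8 mm is ≤ 9 mm → Resistant
Moxifloxacin (17 mm) ≤ 19 mm → R
Susceptible: 4/8

50%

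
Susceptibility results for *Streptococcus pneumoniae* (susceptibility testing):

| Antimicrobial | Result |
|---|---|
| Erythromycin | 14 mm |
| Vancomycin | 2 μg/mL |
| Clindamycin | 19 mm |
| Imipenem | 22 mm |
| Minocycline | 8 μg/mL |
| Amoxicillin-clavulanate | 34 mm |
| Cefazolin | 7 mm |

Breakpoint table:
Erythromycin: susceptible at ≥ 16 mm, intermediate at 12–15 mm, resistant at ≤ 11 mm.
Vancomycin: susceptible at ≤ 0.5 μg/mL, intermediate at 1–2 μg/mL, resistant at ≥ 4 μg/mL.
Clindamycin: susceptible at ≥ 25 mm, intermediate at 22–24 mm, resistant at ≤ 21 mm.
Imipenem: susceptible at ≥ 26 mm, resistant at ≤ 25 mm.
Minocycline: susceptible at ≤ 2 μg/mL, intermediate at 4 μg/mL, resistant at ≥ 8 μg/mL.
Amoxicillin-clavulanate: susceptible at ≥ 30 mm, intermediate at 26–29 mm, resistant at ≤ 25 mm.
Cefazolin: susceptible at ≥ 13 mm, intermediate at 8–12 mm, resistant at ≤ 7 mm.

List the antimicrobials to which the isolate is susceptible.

Erythromycin (14 mm) in 12–15 mm → Intermediate
Vancomycin 2 μg/mL: in 1–2 μg/mL → I
Clindamycin 19 mm: ≤ 21 mm → resistant
Imipenem 22 mm: ≤ 25 mm → resistant
Minocycline (8 μg/mL) ≥ 8 μg/mL — Resistant
Amoxicillin-clavulanate 34 mm: ≥ 30 mm → S
Cefazolin 7 mm: ≤ 7 mm — resistant

amoxicillin-clavulanate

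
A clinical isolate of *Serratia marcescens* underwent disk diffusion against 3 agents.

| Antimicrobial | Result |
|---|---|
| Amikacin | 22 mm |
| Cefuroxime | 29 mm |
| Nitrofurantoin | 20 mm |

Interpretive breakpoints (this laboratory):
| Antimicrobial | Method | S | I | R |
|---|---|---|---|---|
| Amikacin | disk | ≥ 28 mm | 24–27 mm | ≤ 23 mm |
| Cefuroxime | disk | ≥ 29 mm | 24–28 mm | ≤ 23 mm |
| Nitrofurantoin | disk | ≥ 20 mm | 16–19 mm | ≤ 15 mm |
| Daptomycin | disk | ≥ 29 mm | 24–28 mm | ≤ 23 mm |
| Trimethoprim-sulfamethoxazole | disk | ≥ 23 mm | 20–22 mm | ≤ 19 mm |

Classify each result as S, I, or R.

R, S, S

Amikacin (22 mm) ≤ 23 mm ⇒ R
Cefuroxime 29 mm: ≥ 29 mm → susceptible
Nitrofurantoin 20 mm: ≥ 20 mm → S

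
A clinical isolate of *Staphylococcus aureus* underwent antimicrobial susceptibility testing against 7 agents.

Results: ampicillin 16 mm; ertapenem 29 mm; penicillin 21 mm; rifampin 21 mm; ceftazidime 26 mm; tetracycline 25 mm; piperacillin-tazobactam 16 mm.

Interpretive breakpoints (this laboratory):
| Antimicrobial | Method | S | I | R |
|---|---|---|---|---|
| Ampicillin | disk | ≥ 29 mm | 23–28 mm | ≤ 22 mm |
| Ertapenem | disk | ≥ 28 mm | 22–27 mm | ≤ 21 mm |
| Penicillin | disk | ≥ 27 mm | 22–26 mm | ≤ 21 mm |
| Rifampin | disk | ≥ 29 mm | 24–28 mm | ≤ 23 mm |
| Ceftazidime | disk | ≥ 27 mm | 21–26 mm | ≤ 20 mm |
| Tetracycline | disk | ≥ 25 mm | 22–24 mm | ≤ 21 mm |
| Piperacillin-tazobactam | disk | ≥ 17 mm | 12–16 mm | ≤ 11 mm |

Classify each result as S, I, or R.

Ampicillin (16 mm) ≤ 22 mm → resistant
Ertapenem (29 mm) ≥ 28 mm — Susceptible
Penicillin (21 mm) ≤ 21 mm → Resistant
Rifampin: 21 mm is ≤ 23 mm ⇒ resistant
Ceftazidime: 26 mm is in 21–26 mm → Intermediate
Tetracycline (25 mm) ≥ 25 mm — Susceptible
Piperacillin-tazobactam 16 mm: in 12–16 mm — I

R, S, R, R, I, S, I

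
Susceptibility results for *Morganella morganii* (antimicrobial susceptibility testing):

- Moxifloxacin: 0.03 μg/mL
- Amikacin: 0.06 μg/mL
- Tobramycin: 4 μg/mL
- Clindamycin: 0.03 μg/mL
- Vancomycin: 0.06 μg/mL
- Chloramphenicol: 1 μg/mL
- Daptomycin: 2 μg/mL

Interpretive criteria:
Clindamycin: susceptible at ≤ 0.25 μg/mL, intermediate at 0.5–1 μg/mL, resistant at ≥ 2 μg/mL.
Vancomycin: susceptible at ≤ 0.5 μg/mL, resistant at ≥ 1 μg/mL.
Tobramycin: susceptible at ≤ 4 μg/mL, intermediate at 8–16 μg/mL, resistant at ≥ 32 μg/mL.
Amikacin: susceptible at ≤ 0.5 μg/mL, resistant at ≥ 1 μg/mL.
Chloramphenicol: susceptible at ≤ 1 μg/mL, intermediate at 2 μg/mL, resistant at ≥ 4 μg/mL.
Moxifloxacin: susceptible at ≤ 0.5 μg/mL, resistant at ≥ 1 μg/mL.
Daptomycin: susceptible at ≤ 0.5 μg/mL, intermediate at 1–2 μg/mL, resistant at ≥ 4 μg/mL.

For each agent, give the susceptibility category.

S, S, S, S, S, S, I

Moxifloxacin 0.03 μg/mL: ≤ 0.5 μg/mL → susceptible
Amikacin (0.06 μg/mL) ≤ 0.5 μg/mL ⇒ S
Tobramycin (4 μg/mL) ≤ 4 μg/mL — susceptible
Clindamycin: 0.03 μg/mL is ≤ 0.25 μg/mL → susceptible
Vancomycin 0.06 μg/mL: ≤ 0.5 μg/mL → S
Chloramphenicol (1 μg/mL) ≤ 1 μg/mL → S
Daptomycin: 2 μg/mL is in 1–2 μg/mL ⇒ I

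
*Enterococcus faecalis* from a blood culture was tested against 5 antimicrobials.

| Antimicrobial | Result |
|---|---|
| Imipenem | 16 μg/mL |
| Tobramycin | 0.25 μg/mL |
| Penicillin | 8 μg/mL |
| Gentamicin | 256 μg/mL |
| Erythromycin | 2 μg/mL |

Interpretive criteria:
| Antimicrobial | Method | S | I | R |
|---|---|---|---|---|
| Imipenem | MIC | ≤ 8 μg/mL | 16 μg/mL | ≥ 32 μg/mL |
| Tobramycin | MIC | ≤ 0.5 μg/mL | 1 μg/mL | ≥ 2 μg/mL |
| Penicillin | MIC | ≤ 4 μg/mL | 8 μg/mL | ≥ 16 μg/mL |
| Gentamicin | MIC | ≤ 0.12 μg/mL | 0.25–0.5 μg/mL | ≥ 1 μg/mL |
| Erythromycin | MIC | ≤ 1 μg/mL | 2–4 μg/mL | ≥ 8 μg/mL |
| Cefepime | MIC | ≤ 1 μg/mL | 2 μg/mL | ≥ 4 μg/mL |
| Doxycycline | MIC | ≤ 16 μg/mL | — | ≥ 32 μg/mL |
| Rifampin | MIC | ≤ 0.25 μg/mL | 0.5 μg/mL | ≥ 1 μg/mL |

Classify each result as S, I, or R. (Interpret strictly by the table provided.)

Imipenem (16 μg/mL) = 16 μg/mL → intermediate
Tobramycin: 0.25 μg/mL is ≤ 0.5 μg/mL → S
Penicillin (8 μg/mL) = 8 μg/mL → intermediate
Gentamicin 256 μg/mL: ≥ 1 μg/mL — R
Erythromycin: 2 μg/mL is in 2–4 μg/mL ⇒ intermediate

I, S, I, R, I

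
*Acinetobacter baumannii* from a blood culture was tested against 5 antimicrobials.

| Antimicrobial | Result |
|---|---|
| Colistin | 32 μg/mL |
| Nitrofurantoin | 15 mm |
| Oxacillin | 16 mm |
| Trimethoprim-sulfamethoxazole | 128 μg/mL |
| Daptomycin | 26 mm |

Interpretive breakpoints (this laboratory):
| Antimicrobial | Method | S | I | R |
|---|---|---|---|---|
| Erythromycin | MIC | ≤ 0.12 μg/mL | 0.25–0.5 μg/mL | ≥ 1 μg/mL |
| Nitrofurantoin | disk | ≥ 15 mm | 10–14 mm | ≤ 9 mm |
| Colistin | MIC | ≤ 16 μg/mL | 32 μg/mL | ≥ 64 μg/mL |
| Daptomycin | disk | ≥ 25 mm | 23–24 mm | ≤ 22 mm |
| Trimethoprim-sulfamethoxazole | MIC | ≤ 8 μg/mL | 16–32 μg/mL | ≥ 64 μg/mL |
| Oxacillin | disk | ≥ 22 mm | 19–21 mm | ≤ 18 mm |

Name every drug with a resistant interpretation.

oxacillin, trimethoprim-sulfamethoxazole

Colistin 32 μg/mL: = 32 μg/mL ⇒ I
Nitrofurantoin: 15 mm is ≥ 15 mm ⇒ Susceptible
Oxacillin 16 mm: ≤ 18 mm → resistant
Trimethoprim-sulfamethoxazole: 128 μg/mL is ≥ 64 μg/mL — resistant
Daptomycin (26 mm) ≥ 25 mm ⇒ S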